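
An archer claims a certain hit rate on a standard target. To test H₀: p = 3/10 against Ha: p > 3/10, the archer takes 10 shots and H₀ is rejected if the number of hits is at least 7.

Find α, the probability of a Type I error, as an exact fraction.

α = P(reject H₀ | H₀ true) = P(X ≥ 7 | p = 3/10), with X ~ Binomial(10, 3/10).
Summing C(10,j)(3/10)^j(7/10)^{10−j} for j = 7,…,10 gives 6620049/625000000.

6620049/625000000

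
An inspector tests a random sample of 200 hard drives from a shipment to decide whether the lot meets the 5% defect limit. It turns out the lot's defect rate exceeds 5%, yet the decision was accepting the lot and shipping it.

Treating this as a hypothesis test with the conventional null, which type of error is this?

Type II error

The null hypothesis here is that the lot's defect rate is 5% (within specification).
'Accepting the lot and shipping it' corresponds to failing to reject H₀.
H₀ was not rejected but H₀ is false — a Type II error (false negative).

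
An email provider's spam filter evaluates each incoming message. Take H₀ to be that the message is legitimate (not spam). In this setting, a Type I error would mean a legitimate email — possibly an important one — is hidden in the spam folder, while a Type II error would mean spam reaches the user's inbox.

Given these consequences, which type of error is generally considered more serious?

The Type I consequence (a legitimate email — possibly an important one — is hidden in the spam folder) is more severe than the Type II consequence (spam reaches the user's inbox).

Type I error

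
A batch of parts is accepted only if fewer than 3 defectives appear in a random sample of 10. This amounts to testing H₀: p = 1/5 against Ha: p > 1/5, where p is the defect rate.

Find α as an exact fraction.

α = P(reject H₀ | H₀ true) = P(Y ≥ 3 | p = 1/5), Y ~ Binomial(10, 1/5).
Computing the lower-tail complement: 1 − 6619136/9765625 = 3146489/9765625.

3146489/9765625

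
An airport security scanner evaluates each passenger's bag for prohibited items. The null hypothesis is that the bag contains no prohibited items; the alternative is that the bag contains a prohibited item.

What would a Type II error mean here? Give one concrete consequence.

A Type II error is failing to reject H₀ when H₀ is false.
Here that means letting the bag through when actually the bag contains a prohibited item.

A Type II error would mean concluding that the bag contains no prohibited items (or at least failing to establish that the bag contains a prohibited item) when in fact the bag contains a prohibited item. Consequence: a prohibited item passes through security undetected.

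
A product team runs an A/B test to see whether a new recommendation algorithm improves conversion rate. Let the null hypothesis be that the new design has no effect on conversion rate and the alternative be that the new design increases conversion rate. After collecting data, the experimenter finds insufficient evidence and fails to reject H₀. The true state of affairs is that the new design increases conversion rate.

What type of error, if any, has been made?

Type II error

H₀ was not rejected, but H₀ is actually false.
Failing to reject a false null hypothesis is a Type II error (false negative).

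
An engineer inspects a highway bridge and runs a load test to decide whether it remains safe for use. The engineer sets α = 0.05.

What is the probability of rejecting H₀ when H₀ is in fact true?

The significance level α is, by definition, the probability of a Type I error — P(reject H₀ | H₀ true).

0.05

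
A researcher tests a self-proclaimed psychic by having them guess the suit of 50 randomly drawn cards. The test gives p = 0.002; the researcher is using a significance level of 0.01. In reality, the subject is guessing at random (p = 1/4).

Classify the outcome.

The conventional null hypothesis is that the subject is guessing at random (p = 1/4).
Since p = 0.002 < α = 0.01, H₀ is rejected.
H₀ is true (actually the subject is guessing at random (p = 1/4)).
Rejecting a true H₀ is a Type I error.

Type I error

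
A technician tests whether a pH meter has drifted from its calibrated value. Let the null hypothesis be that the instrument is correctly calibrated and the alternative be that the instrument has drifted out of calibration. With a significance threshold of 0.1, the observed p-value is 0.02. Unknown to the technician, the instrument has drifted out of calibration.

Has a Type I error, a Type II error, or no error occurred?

No error (correct decision).

Since p = 0.02 < α = 0.1, H₀ is rejected.
H₀ is false (actually the instrument has drifted out of calibration).
The decision matches the true state — no error.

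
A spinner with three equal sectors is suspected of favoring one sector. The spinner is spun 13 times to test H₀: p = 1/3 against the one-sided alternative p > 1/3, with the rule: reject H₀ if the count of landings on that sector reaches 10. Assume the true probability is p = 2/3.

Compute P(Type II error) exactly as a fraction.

1080275/1594323

β = P(fail to reject H₀ | Ha true) = P(K ≤ 9 | p = 2/3), K ~ Binomial(13, 2/3).
Adding the binomial probabilities P(K=0)+…+P(K=9) at p = 2/3 gives 1080275/1594323.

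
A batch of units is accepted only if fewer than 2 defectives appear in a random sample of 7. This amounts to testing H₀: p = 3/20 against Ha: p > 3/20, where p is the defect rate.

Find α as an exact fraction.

Under H₀, K ~ Binomial(7, 3/20); the Type I error rate is P(K ≥ 2).
Via the complement, α = 1 − Σ_{j=0}^{1} C(7,j)(3/20)^j(17/20)^{7-j} = 181386189/640000000.

181386189/640000000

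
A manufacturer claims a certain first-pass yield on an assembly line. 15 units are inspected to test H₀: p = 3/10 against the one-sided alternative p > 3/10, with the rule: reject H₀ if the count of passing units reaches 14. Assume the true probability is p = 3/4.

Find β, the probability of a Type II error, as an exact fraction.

493824191/536870912

A Type II error is failing to reject when Ha holds: with p = 3/4, β = P(X ≤ 13).
Summing C(15,j)·(3/4)^j·(1/4)^{15-j} for j = 0..13 gives 493824191/536870912.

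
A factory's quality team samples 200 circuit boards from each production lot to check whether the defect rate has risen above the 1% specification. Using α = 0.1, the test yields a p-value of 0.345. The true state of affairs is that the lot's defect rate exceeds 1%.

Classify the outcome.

The conventional null hypothesis is that the lot's defect rate is 1% (within specification).
Since p = 0.345 ≥ α = 0.1, H₀ is not rejected.
H₀ is false (actually the lot's defect rate exceeds 1%).
Failing to reject a false H₀ is a Type II error.

Type II error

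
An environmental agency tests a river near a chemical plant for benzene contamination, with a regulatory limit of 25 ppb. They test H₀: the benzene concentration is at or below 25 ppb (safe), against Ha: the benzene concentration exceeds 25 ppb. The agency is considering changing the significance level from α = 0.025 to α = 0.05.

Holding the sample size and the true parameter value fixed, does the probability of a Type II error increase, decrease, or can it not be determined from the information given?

It decreases.

With a larger α the critical value moves toward the center, so more of the Ha sampling distribution lies in the rejection region.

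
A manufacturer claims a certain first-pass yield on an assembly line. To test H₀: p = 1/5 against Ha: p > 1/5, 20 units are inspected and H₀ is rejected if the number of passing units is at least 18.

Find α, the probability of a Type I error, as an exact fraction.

3121/95367431640625

α = P(reject H₀ | H₀ true) = P(K ≥ 18 | p = 1/5), with K ~ Binomial(20, 1/5).
Summing C(20,j)(1/5)^j(4/5)^{20−j} for j = 18,…,20 gives 3121/95367431640625.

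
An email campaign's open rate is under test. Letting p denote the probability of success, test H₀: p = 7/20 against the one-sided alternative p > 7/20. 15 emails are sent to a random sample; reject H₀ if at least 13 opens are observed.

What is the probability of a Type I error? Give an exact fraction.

The Type I error probability is α = P(Y ≥ 13) computed under H₀, where Y ~ Binomial(15, 7/20).
Adding the binomial terms for j = 13 through 15 with p = 7/20 yields 1856296550387713/32768000000000000000.

1856296550387713/32768000000000000000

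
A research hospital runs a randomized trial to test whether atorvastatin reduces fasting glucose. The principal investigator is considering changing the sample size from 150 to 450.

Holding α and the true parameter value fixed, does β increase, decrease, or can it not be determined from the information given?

More data shrinks sampling variability; the test statistic under Ha concentrates further from the null value, making rejection more likely.

It decreases.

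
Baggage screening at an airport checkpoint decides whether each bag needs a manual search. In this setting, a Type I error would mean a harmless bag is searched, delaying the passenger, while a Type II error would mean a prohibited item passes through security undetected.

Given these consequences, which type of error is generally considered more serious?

Type II error

The Type II consequence (a prohibited item passes through security undetected) is more severe than the Type I consequence (a harmless bag is searched, delaying the passenger).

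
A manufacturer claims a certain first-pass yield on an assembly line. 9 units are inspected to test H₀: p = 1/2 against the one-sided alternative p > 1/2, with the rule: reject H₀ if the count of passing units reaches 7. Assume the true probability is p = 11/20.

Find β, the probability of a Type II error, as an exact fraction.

54431799039/64000000000

Under the alternative p = 11/20, K ~ Binomial(9, 11/20); β is the probability the test does not reject, P(K < 7).
Adding the binomial probabilities P(K=0)+…+P(K=6) at p = 11/20 gives 54431799039/64000000000.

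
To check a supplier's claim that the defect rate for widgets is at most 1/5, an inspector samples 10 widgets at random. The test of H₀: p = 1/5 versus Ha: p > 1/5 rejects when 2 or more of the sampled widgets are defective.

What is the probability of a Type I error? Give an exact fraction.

Under H₀, X ~ Binomial(10, 1/5); the Type I error rate is P(X ≥ 2).
Via the complement, α = 1 − Σ_{j=0}^{1} C(10,j)(1/5)^j(4/5)^{10-j} = 6095609/9765625.

6095609/9765625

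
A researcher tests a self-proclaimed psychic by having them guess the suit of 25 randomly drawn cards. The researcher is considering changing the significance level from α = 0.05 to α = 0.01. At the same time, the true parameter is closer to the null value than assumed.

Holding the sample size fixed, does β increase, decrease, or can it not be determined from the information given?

Tightening α shrinks the rejection region. When Ha holds, fewer sample outcomes clear the stricter threshold, so more fall in the acceptance region. A smaller departure from H₀ means the test statistic under Ha is distributed closer to where it would be under H₀; rejection becomes less likely. Both changes push β in the same direction.

It increases.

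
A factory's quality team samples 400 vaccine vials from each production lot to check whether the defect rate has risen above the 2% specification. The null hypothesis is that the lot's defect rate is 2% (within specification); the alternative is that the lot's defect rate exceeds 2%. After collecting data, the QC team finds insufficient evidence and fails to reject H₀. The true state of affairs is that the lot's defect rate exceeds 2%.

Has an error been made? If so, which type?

H₀ was not rejected, but H₀ is actually false.
Failing to reject a false null hypothesis is a Type II error (false negative).

Type II error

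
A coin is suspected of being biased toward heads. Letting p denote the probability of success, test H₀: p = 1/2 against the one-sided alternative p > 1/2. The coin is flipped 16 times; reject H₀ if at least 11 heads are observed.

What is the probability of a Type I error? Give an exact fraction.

6885/65536

Under H₀, Y ~ Binomial(16, 1/2), and α = P(Y ≥ 11).
P(Y ≥ 11) = [C(16,11) + C(16,12) + C(16,13) + C(16,14) + C(16,15) + C(16,16)] / 2^16 = (4368 + 1820 + 560 + 120 + 16 + 1) / 65536 = 6885/65536.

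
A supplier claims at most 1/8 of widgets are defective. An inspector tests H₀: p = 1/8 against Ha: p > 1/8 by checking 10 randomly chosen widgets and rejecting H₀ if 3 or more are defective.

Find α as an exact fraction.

32078615/268435456

α = P(reject H₀ | H₀ true) = P(Y ≥ 3 | p = 1/8), Y ~ Binomial(10, 1/8).
Computing the lower-tail complement: 1 − 236356841/268435456 = 32078615/268435456.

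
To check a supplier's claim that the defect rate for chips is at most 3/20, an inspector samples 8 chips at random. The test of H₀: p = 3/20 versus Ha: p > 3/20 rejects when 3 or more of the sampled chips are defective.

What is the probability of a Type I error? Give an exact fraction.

Under H₀, X ~ Binomial(8, 3/20); the Type I error rate is P(X ≥ 3).
Computing the lower-tail complement: 1 − 22906552981/25600000000 = 2693447019/25600000000.

2693447019/25600000000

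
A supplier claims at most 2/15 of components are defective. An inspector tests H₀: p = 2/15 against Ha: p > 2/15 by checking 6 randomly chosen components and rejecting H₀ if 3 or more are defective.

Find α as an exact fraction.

78928/2278125

Under H₀, S ~ Binomial(6, 2/15); the Type I error rate is P(S ≥ 3).
Computing the lower-tail complement: 1 − 2199197/2278125 = 78928/2278125.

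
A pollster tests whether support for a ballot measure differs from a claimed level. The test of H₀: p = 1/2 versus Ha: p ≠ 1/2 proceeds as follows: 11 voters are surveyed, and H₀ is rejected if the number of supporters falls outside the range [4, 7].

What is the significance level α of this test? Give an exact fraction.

α = P(S ≤ 3 or S ≥ 8 | p = 1/2), S ~ Binomial(11, 1/2).
The two tails are symmetric, so α = 2·(1 + 11 + 55 + 165)/2^11 = 464/2048 = 29/128.

29/128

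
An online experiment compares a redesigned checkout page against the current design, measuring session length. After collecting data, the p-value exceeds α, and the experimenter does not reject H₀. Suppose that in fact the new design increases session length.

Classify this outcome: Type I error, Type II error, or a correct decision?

The conventional null hypothesis here is that the new design has no effect on session length.
H₀ was not rejected, but H₀ is actually false.
Failing to reject a false null hypothesis is a Type II error (false negative).

Type II error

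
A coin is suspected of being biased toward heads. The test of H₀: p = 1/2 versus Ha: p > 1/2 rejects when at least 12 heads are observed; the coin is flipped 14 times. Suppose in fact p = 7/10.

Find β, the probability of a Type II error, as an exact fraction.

β = P(fail to reject H₀ | Ha true) = P(S ≤ 11 | p = 7/10), S ~ Binomial(14, 7/10).
Equivalently, β = 1 − P(S ≥ 12) = 41958212136219/50000000000000.

41958212136219/50000000000000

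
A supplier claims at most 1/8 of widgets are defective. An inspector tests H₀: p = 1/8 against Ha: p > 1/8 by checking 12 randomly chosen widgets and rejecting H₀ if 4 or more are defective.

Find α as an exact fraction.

3629108645/68719476736

α = P(reject H₀ | H₀ true) = P(K ≥ 4 | p = 1/8), K ~ Binomial(12, 1/8).
α = 1 − P(K ≤ 3) = 1 − 65090368091/68719476736 = 3629108645/68719476736.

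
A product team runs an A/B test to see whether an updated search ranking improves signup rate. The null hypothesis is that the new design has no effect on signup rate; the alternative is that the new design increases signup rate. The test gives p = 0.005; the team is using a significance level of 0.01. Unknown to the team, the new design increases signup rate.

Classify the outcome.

No error (correct decision).

Since p = 0.005 < α = 0.01, H₀ is rejected.
H₀ is false (actually the new design increases signup rate).
The decision matches the true state — no error.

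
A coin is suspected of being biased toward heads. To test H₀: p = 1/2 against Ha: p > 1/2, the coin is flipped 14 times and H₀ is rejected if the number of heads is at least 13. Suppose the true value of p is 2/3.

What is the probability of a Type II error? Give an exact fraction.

4651897/4782969

A Type II error is failing to reject when Ha holds: with p = 2/3, β = P(S ≤ 12).
Equivalently, β = 1 − P(S ≥ 13) = 4651897/4782969.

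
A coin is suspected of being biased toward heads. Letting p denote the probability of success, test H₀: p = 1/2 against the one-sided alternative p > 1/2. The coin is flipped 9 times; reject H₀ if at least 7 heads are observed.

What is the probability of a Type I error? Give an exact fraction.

23/256

Under H₀, K ~ Binomial(9, 1/2), and α = P(K ≥ 7).
P(K ≥ 7) = [C(9,7) + C(9,8) + C(9,9)] / 2^9 = (36 + 9 + 1) / 512 = 46/512 = 23/256.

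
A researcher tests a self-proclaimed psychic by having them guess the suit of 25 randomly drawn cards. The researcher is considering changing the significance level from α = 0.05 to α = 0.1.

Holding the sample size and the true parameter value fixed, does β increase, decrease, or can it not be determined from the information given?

Relaxing α lowers the evidence threshold; under Ha, outcomes that previously fell short now trigger rejection.

It decreases.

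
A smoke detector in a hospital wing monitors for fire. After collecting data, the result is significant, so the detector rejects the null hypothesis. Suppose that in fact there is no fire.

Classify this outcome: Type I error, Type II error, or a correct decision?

The conventional null hypothesis here is that there is no fire.
H₀ was rejected, but H₀ is actually true.
Rejecting a true null hypothesis is a Type I error (false positive).

Type I error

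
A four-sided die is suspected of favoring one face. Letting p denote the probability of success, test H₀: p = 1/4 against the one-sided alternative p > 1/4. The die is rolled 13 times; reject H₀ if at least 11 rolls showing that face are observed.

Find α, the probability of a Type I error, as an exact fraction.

The Type I error probability is α = P(S ≥ 11) computed under H₀, where S ~ Binomial(13, 1/4).
Summing C(13,j)(1/4)^j(3/4)^{13−j} for j = 11,…,13 gives 371/33554432.

371/33554432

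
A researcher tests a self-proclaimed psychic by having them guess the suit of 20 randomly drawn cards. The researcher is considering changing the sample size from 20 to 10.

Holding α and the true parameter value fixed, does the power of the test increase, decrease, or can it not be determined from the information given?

It decreases.

With less data the test statistic is noisier; under Ha, more outcomes land inside the acceptance region.
Since power = 1 − β and β increases, power decreases.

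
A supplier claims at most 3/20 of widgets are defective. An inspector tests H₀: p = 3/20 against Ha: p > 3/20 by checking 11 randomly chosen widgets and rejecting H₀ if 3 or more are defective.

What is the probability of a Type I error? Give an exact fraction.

The significance level is the probability, assuming p = 3/20, of seeing 3 or more defectives in 11 draws.
α = 1 − P(K ≤ 2) = 1 − 31900138777693/40960000000000 = 9059861222307/40960000000000.

9059861222307/40960000000000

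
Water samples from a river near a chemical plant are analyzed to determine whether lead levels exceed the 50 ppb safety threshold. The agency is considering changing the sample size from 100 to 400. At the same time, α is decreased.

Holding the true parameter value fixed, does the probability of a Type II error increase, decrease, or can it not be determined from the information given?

The first change alone would make β decrease; the second alone would make β increase. Which effect dominates depends on the magnitudes, which are not given.

Cannot be determined from the information given.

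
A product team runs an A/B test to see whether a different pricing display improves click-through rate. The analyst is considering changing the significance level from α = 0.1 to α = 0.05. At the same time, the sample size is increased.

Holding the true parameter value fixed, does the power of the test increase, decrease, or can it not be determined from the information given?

Cannot be determined from the information given.

The first change alone would make β increase; the second alone would make β decrease. Which effect dominates depends on the magnitudes, which are not given.
Since power = 1 − β, the effect on power is likewise indeterminate.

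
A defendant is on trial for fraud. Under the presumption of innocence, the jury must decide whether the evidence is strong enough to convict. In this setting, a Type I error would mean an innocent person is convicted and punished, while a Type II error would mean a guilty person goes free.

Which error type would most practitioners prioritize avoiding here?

Type I error

The Type I consequence (an innocent person is convicted and punished) is more severe than the Type II consequence (a guilty person goes free).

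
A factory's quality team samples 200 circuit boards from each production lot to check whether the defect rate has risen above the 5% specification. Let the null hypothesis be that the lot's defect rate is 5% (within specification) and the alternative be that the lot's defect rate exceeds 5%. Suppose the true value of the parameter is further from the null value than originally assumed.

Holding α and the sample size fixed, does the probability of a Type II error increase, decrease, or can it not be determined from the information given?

It decreases.

A larger true effect moves the Ha sampling distribution further from the H₀ critical value, making rejection more likely when Ha is true.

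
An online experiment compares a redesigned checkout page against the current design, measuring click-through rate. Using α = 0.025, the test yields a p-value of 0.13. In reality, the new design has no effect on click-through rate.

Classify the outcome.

The conventional null hypothesis is that the new design has no effect on click-through rate.
Since p = 0.13 ≥ α = 0.025, H₀ is not rejected.
H₀ is true (actually the new design has no effect on click-through rate).
The decision matches the true state — no error.

No error (correct decision).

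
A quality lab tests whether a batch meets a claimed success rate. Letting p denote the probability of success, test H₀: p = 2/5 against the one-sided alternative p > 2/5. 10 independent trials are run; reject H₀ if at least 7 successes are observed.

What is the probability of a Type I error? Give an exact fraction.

534784/9765625

α = P(reject H₀ | H₀ true) = P(S ≥ 7 | p = 2/5), with S ~ Binomial(10, 2/5).
Summing C(10,j)(2/5)^j(3/5)^{10−j} for j = 7,…,10 gives 534784/9765625.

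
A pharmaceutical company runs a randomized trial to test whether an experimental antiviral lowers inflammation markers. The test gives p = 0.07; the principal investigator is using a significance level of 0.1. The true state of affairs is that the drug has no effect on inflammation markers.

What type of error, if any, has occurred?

The conventional null hypothesis is that the drug has no effect on inflammation markers.
Since p = 0.07 < α = 0.1, H₀ is rejected.
H₀ is true (actually the drug has no effect on inflammation markers).
Rejecting a true H₀ is a Type I error.

Type I error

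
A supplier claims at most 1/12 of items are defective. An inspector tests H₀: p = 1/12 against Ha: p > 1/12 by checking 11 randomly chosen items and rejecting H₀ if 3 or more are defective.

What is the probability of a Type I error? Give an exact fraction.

1581403943/27518828544

The significance level is the probability, assuming p = 1/12, of seeing 3 or more defectives in 11 draws.
Via the complement, α = 1 − Σ_{j=0}^{2} C(11,j)(1/12)^j(11/12)^{11-j} = 1581403943/27518828544.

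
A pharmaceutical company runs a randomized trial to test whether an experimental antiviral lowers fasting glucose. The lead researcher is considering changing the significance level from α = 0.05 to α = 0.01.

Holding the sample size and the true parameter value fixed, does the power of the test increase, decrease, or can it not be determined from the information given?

Tightening α shrinks the rejection region. When Ha holds, fewer sample outcomes clear the stricter threshold, so more fall in the acceptance region.
Since power = 1 − β and β increases, power decreases.

It decreases.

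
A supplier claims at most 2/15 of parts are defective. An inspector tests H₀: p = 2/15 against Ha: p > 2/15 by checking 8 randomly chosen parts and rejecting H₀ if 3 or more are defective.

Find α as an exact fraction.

67527008/854296875

Under H₀, S ~ Binomial(8, 2/15); the Type I error rate is P(S ≥ 3).
α = 1 − P(S ≤ 2) = 1 − 786769867/854296875 = 67527008/854296875.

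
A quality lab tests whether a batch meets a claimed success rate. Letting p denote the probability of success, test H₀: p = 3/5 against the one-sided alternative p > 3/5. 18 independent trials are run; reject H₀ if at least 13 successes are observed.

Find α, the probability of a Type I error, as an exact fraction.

796349989593/3814697265625

The Type I error probability is α = P(S ≥ 13) computed under H₀, where S ~ Binomial(18, 3/5).
Summing C(18,j)(3/5)^j(2/5)^{18−j} for j = 13,…,18 gives 796349989593/3814697265625.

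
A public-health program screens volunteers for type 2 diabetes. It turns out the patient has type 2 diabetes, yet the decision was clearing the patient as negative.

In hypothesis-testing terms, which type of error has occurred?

The null hypothesis here is that the patient does not have type 2 diabetes.
'Clearing the patient as negative' corresponds to failing to reject H₀.
H₀ was not rejected but H₀ is false — a Type II error (false negative).

Type II error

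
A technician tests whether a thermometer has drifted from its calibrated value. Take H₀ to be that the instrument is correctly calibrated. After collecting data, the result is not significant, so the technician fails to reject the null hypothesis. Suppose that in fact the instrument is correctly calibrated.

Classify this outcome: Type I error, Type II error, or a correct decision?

The test retained a true H₀ — the decision matches the true state.

Neither — the decision is correct.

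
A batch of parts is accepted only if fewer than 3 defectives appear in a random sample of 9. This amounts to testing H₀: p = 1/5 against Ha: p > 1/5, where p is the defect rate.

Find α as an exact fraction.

Under H₀, Y ~ Binomial(9, 1/5); the Type I error rate is P(Y ≥ 3).
α = 1 − P(Y ≤ 2) = 1 − 1441792/1953125 = 511333/1953125.

511333/1953125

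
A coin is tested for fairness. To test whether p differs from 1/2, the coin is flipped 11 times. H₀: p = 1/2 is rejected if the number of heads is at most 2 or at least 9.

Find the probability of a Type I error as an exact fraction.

67/1024

The significance level is the null-hypothesis probability of the rejection region {≤2} ∪ {≥9}.
The two tails are symmetric, so α = 2·(1 + 11 + 55)/2^11 = 134/2048 = 67/1024.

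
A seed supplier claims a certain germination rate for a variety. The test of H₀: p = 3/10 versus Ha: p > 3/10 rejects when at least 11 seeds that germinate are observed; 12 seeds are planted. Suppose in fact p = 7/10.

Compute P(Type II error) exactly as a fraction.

914974950051/1000000000000

β = P(fail to reject H₀ | Ha true) = P(Y ≤ 10 | p = 7/10), Y ~ Binomial(12, 7/10).
Summing C(12,j)·(7/10)^j·(3/10)^{12-j} for j = 0..10 gives 914974950051/1000000000000.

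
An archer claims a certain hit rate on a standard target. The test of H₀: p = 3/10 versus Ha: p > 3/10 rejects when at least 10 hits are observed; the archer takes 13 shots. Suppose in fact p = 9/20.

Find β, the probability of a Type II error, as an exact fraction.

β = P(fail to reject H₀ | Ha true) = P(Y ≤ 9 | p = 9/20), Y ~ Binomial(13, 9/20).
Adding the binomial probabilities P(Y=0)+…+P(Y=9) at p = 9/20 gives 501584974994213/512000000000000.

501584974994213/512000000000000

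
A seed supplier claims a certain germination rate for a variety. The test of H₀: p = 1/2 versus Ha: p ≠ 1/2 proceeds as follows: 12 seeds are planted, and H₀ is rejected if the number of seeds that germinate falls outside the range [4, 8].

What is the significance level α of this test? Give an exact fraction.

α = P(X ≤ 3 or X ≥ 9 | p = 1/2), X ~ Binomial(12, 1/2).
The two tails are symmetric, so α = 2·(1 + 12 + 66 + 220)/2^12 = 598/4096 = 299/2048.

299/2048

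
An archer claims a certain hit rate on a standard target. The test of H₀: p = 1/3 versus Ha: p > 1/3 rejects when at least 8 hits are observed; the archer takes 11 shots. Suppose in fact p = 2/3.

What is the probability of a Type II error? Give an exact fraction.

Under the alternative p = 2/3, X ~ Binomial(11, 2/3); β is the probability the test does not reject, P(X < 8).
Equivalently, β = 1 − P(X ≥ 8) = 31145/59049.

31145/59049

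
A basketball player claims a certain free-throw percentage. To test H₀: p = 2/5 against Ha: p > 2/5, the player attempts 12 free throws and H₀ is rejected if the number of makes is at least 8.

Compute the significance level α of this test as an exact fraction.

α = P(reject H₀ | H₀ true) = P(X ≥ 8 | p = 2/5), with X ~ Binomial(12, 2/5).
P(X ≥ 8) = Σ_{j=8}^{12} C(12,j)·(2/5)^j·(3/5)^{12-j} = 2798336/48828125.

2798336/48828125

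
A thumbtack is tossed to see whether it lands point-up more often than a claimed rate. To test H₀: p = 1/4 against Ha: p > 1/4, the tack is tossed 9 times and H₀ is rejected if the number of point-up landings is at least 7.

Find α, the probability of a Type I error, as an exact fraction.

11/8192

α = P(reject H₀ | H₀ true) = P(S ≥ 7 | p = 1/4), with S ~ Binomial(9, 1/4).
P(S ≥ 7) = Σ_{j=7}^{9} C(9,j)·(1/4)^j·(3/4)^{9-j} = 11/8192.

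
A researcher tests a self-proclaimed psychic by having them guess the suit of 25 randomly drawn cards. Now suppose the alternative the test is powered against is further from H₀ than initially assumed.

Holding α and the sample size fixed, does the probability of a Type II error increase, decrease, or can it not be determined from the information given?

It decreases.

The further the true parameter sits from the null value, the more of the Ha sampling distribution falls in the rejection region.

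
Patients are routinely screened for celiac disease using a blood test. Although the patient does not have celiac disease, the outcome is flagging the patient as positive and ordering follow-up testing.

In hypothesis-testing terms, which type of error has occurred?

Type I error

The null hypothesis here is that the patient does not have celiac disease.
'Flagging the patient as positive and ordering follow-up testing' corresponds to rejecting H₀.
H₀ was rejected but H₀ is true — a Type I error (false positive).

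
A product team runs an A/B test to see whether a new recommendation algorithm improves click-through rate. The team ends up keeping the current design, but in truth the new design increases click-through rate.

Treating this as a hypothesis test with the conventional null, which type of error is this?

The null hypothesis here is that the new design has no effect on click-through rate.
'Keeping the current design' corresponds to failing to reject H₀.
H₀ was not rejected but H₀ is false — a Type II error (false negative).

Type II error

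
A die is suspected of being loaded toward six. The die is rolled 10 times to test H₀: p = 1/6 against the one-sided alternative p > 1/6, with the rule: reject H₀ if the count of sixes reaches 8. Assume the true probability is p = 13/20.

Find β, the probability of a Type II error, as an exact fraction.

1890285078059/2560000000000

β = P(fail to reject H₀ | Ha true) = P(S ≤ 7 | p = 13/20), S ~ Binomial(10, 13/20).
Summing C(10,j)·(13/20)^j·(7/20)^{10-j} for j = 0..7 gives 1890285078059/2560000000000.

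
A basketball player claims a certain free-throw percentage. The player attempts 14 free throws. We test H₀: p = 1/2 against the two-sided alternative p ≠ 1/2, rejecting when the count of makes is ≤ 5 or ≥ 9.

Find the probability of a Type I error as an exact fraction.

α = P(K ≤ 5 or K ≥ 9 | p = 1/2), K ~ Binomial(14, 1/2).
The two tails are symmetric, so α = 2·(1 + 14 + 91 + 364 + 1001 + 2002)/2^14 = 6946/16384 = 3473/8192.

3473/8192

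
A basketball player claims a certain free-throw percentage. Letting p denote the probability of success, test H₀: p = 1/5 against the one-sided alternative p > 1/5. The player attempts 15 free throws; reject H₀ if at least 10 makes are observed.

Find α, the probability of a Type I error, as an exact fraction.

3455373/30517578125

α = P(reject H₀ | H₀ true) = P(S ≥ 10 | p = 1/5), with S ~ Binomial(15, 1/5).
Adding the binomial terms for j = 10 through 15 with p = 1/5 yields 3455373/30517578125.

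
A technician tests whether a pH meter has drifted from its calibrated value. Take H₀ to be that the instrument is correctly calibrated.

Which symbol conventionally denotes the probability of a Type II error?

β

P(Type II error) = P(fail to reject H₀ | H₀ false) = β.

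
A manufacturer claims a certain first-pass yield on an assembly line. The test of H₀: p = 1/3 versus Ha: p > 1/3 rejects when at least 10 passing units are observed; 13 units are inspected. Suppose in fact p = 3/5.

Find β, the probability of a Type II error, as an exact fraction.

202983472/244140625

A Type II error is failing to reject when Ha holds: with p = 3/5, β = P(X ≤ 9).
Summing C(13,j)·(3/5)^j·(2/5)^{13-j} for j = 0..9 gives 202983472/244140625.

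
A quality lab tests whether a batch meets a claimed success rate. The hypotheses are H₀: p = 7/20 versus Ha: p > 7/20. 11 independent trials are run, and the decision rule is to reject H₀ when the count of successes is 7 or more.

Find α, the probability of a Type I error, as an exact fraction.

Under H₀, Y ~ Binomial(11, 7/20), and α = P(Y ≥ 7).
Summing C(11,j)(7/20)^j(13/20)^{11−j} for j = 7,…,11 gives 1026922708651/20480000000000.

1026922708651/20480000000000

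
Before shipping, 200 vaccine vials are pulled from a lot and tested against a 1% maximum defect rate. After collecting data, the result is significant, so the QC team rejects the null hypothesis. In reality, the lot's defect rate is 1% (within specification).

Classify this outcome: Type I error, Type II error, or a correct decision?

Type I error

The conventional null hypothesis here is that the lot's defect rate is 1% (within specification).
H₀ was rejected, but H₀ is actually true.
Rejecting a true null hypothesis is a Type I error (false positive).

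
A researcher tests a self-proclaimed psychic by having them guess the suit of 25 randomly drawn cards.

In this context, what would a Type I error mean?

A Type I error would mean concluding that the subject performs better than chance when in fact the subject is guessing at random (p = 1/4).

With the conventional null hypothesis that the subject is guessing at random (p = 1/4):
A Type I error is rejecting H₀ when H₀ is true.
Here that means concluding the subject has some ability beyond chance when actually the subject is guessing at random (p = 1/4).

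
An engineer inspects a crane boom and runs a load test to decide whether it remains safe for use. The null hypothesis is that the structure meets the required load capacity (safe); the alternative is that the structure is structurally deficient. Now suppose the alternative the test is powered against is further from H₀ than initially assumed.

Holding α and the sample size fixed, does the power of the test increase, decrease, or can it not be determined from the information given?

It increases.

A bigger departure from H₀ is easier for the test to detect, so it fails to reject less often.
Since power = 1 − β and β decreases, power increases.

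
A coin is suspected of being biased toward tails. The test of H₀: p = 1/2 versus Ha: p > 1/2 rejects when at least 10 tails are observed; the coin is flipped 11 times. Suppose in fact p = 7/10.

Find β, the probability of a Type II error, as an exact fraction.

A Type II error is failing to reject when Ha holds: with p = 7/10, β = P(Y ≤ 9).
Summing C(11,j)·(7/10)^j·(3/10)^{11-j} for j = 0..9 gives 2217524751/2500000000.

2217524751/2500000000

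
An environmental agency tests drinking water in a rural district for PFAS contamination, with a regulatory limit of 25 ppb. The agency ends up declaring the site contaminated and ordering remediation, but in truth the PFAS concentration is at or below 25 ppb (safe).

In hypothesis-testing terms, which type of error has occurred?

The null hypothesis here is that the PFAS concentration is at or below 25 ppb (safe).
'Declaring the site contaminated and ordering remediation' corresponds to rejecting H₀.
H₀ was rejected but H₀ is true — a Type I error (false positive).

Type I error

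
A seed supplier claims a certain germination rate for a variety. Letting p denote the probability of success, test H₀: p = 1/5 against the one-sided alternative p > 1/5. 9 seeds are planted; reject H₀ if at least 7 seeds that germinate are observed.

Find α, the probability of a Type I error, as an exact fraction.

613/1953125

The Type I error probability is α = P(X ≥ 7) computed under H₀, where X ~ Binomial(9, 1/5).
Summing C(9,j)(1/5)^j(4/5)^{9−j} for j = 7,…,9 gives 613/1953125.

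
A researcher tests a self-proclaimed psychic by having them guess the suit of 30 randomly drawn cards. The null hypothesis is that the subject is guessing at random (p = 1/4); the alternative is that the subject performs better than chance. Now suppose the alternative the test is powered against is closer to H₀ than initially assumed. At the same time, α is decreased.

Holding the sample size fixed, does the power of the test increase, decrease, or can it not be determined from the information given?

A smaller departure from H₀ means the test statistic under Ha is distributed closer to where it would be under H₀; rejection becomes less likely. Tightening α shrinks the rejection region. When Ha holds, fewer sample outcomes clear the stricter threshold, so more fall in the acceptance region. Both changes push β in the same direction.
Since power = 1 − β and β increases, power decreases.

It decreases.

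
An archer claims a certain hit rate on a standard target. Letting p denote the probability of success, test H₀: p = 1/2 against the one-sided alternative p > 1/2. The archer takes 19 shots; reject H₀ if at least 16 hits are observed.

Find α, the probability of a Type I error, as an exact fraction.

Under H₀, S ~ Binomial(19, 1/2), and α = P(S ≥ 16).
P(S ≥ 16) = [C(19,16) + C(19,17) + C(19,18) + C(19,19)] / 2^19 = (969 + 171 + 19 + 1) / 524288 = 1160/524288 = 145/65536.

145/65536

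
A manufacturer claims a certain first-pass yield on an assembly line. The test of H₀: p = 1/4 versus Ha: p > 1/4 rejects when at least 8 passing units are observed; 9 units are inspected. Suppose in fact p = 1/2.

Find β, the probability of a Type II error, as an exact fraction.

251/256

A Type II error is failing to reject when Ha holds: with p = 1/2, β = P(X ≤ 7).
Adding the binomial probabilities P(X=0)+…+P(X=7) at p = 1/2 gives 251/256.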